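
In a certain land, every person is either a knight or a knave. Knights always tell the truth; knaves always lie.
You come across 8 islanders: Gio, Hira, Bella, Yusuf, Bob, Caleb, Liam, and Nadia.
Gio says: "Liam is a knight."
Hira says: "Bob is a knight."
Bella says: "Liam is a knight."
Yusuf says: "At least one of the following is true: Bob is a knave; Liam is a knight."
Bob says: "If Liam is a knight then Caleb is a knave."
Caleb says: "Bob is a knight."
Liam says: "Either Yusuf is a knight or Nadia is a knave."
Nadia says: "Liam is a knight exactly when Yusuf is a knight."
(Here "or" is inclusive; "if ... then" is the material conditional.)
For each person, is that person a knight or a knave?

Knights: Hira, Bob, Caleb, and Nadia. Knaves: Gio, Bella, Yusuf, and Liam.

Gio is a knave, so "Liam is a knight" must be false — and it is.
Hira is a knight; "Bob is a knight" is true, as required.
Bella is a knave, and the claim "Liam is a knight" is indeed false.
Yusuf is a knave, and the claim "at least one of the following is true: Bob is a knave; Liam is a knight" is indeed false.
Since Bob is a knight, "if Liam is a knight then Caleb is a knave" needs to be true, which holds.
As a knight, Caleb's statement "Bob is a knight" should be true; it is.
Liam is a knave, and the claim "either Yusuf is a knight or Nadia is a knave" is indeed false.
Nadia is a knight; "Liam is a knight exactly when Yusuf is a knight" is true, as required.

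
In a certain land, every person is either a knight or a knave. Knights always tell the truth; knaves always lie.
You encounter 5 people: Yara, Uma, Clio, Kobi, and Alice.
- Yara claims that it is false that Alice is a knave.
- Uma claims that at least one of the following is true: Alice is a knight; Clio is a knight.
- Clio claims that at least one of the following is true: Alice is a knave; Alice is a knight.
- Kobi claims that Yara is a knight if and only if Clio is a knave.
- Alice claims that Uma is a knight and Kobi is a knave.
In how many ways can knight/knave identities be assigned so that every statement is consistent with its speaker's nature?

2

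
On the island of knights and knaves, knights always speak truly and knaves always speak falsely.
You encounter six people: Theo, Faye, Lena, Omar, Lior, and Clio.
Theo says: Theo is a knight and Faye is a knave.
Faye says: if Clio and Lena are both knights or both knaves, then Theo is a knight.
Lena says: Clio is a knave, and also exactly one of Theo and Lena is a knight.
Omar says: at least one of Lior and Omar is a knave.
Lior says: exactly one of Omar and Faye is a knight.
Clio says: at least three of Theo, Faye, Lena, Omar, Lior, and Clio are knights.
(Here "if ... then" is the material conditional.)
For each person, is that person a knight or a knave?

Theo is a knave, Faye is a knight, Lena is a knave, Omar is a knight, Lior is a knave, and Clio is a knight.

Theo is a knave, and the claim "Theo is a knight and Faye is a knave" is indeed false.
Faye is a knight, and the claim "if Clio and Lena are both knights or both knaves, then Theo is a knight" is indeed True.
Lena (knave): "Clio is a knave, and also exactly one of Theo and Lena is a knight" — false. ✓
Omar is a knight, and the claim "at least one of Lior and Omar is a knave" is indeed True.
Since Lior is a knave, "exactly one of Omar and Faye is a knight" needs to be false, which holds.
As a knight, Clio's statement "at least three of Theo, Faye, Lena, Omar, Lior, and Clio are knights" should be True; it is.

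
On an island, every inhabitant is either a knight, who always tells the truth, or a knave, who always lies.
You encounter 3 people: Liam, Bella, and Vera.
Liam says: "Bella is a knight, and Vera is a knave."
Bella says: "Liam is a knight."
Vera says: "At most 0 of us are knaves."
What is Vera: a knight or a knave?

Consistent assignments: {Liam=knight, Bella=knight, Vera=knave}; {Liam=knave, Bella=knave, Vera=knave}
In every consistent assignment, Vera is a knave.

Vera is a knave.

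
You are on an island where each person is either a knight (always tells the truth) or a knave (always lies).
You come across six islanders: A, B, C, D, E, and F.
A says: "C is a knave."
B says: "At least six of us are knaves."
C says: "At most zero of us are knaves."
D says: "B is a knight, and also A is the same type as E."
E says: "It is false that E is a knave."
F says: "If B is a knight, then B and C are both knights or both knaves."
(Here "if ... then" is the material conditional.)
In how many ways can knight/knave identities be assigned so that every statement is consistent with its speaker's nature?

2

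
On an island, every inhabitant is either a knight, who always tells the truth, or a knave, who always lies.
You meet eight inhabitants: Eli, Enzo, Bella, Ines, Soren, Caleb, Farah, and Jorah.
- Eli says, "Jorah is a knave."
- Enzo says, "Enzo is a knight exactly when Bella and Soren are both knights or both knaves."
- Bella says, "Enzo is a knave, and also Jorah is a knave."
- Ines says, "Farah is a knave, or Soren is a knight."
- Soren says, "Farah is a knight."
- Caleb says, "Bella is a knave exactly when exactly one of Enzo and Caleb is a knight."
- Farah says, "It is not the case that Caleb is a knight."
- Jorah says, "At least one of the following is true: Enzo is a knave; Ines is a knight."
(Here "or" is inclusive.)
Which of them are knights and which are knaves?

Eli is a knave; "Jorah is a knave" is False, as required.
Enzo is a knave; "Enzo is a knight exactly when Bella and Soren are both knights or both knaves" is False, as required.
Bella is a knave, so "Enzo is a knave, and also Jorah is a knave" must be False — and it is.
As a knight, Ines's statement "Farah is a knave, or Soren is a knight" should be true; it is.
Since Soren is a knave, "Farah is a knight" needs to be False, which holds.
Caleb is a knight, so "Bella is a knave exactly when exactly one of Enzo and Caleb is a knight" must be true — and it is.
As a knave, Farah's statement "it is not the case that Caleb is a knight" should be False; it is.
Jorah is a knight, and the claim "at least one of the following is true: Enzo is a knave; Ines is a knight" is indeed true.

Knights: Ines, Caleb, and Jorah. Knaves: Eli, Enzo, Bella, Soren, and Farah.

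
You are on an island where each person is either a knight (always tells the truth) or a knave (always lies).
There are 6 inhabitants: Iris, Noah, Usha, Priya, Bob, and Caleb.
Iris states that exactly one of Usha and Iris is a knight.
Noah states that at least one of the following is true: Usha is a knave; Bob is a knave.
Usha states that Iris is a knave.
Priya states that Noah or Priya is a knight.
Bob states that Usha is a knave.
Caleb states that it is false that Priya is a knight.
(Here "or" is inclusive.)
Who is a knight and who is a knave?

As a knight, Iris's statement "exactly one of Usha and Iris is a knight" should be true; it is.
Noah is a knight; "at least one of the following is true: Usha is a knave; Bob is a knave" is true, as required.
Usha is a knave, and the claim "Iris is a knave" is indeed false.
Priya (knight): "Noah or Priya is a knight" — true. ✓
As a knight, Bob's statement "Usha is a knave" should be true; it is.
Caleb (knave): "it is false that Priya is a knight" — false. ✓

Knights: Iris, Noah, Priya, and Bob. Knaves: Usha and Caleb.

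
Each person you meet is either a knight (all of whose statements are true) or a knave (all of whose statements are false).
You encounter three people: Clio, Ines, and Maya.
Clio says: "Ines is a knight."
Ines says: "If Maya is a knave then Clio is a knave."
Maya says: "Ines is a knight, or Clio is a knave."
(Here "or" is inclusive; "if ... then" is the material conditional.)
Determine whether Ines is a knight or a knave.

Ines is a knight.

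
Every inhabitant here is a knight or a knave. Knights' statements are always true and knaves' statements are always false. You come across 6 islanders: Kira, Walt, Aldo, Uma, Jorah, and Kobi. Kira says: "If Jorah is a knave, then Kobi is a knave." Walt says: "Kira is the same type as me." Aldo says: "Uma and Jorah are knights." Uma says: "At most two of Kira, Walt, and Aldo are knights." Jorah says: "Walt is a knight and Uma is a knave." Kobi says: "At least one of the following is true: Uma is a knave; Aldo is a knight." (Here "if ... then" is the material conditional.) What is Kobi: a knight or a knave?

Kobi is a knave.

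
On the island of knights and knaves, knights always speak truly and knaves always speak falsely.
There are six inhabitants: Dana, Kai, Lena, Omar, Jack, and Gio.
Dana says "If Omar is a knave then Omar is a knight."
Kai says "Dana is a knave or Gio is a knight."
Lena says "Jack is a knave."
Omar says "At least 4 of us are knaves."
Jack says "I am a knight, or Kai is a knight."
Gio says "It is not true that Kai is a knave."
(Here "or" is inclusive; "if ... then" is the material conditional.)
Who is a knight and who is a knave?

Dana is a knave, Kai is a knight, Lena is a knave, Omar is a knave, Jack is a knight, and Gio is a knight.

Dana is a knave, and the claim "if Omar is a knave then Omar is a knight" is indeed false.
Kai (knight): "Dana is a knave or Gio is a knight" — true. ✓
Lena is a knave; "Jack is a knave" is false, as required.
Omar (knave): "at least 4 of us are knaves" — false. ✓
Jack (knight): "I am a knight, or Kai is a knight" — true. ✓
Gio (knight): "it is not true that Kai is a knave" — true. ✓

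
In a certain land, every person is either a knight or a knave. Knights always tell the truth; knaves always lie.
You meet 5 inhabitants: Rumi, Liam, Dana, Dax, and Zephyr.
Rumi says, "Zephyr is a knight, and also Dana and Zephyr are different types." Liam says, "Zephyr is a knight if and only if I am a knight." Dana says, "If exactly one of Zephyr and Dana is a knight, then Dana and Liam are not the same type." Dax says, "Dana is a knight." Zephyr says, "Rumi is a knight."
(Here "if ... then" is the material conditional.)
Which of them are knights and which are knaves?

Rumi is a knight, Liam is a knave, Dana is a knave, Dax is a knave, and Zephyr is a knight.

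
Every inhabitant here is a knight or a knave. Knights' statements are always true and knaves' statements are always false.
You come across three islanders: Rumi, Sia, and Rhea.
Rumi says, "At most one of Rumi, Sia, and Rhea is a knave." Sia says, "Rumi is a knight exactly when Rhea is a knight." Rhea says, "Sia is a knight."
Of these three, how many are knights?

3

The unique consistent assignment is Rumi=knight, Sia=knight, Rhea=knight.
That has 3 knights.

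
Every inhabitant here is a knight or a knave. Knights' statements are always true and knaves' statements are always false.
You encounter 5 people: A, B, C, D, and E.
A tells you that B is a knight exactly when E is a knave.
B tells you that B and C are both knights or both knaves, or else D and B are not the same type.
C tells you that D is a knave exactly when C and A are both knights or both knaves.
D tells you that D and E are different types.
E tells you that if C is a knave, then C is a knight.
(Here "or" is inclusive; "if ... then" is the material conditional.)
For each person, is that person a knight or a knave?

A (knight): "B is a knight exactly when E is a knave" — True. ✓
B (knight): "B and C are both knights or both knaves, or else D and B are not the same type" — True. ✓
C is a knave, and the claim "D is a knave exactly when C and A are both knights or both knaves" is indeed false.
D is a knave, and the claim "D and E are different types" is indeed false.
E is a knave, so "if C is a knave, then C is a knight" must be false — and it is.

A is a knight, B is a knight, C is a knave, D is a knave, and E is a knave.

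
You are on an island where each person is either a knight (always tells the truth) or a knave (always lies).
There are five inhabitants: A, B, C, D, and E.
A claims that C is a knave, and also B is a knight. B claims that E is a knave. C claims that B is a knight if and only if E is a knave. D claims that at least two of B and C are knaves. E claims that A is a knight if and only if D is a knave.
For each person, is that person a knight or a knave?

Suppose A is a knight. Then A's statement "C is a knave, and also B is a knight" would have to be true. Checking the 16 ways to assign the others, none is consistent with every speaker.
(For instance, with B=knight, C=knight, D=knave, E=knave, A's claim "C is a knave, and also B is a knight" comes out false where it would need to be true.)
So A must be a knave, making "C is a knave, and also B is a knight" false. Taking A=knave, B=knight, C=knight, D=knave, E=knave, each remaining statement checks out:
  B (knight): "E is a knave" — true. ✓
  C (knight): "B is a knight if and only if E is a knave" — true. ✓
  D (knave): "at least two of B and C are knaves" — false. ✓
  E (knave): "A is a knight if and only if D is a knave" — false. ✓
This is the unique consistent assignment.

Knights: B and C. Knaves: A, D, and E.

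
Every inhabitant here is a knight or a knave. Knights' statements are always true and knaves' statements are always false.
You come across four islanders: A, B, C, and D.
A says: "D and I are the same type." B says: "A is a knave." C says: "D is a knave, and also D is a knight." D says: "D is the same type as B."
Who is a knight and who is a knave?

A is a knave, B is a knight, C is a knave, and D is a knight.

A is a knave; "D and I are the same type" is false, as required.
B (knight): "A is a knave" — True. ✓
C (knave): "D is a knave, and also D is a knight" — false. ✓
D is a knight, and the claim "D is the same type as B" is indeed True.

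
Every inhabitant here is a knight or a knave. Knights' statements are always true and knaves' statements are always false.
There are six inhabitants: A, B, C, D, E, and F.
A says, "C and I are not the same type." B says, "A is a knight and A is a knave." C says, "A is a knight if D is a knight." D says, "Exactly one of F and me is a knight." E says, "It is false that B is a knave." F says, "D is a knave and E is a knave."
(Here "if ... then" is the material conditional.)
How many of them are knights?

The unique consistent assignment is A=knave, B=knave, C=knave, D=knight, E=knave, F=knave.
That has 1 knight.

1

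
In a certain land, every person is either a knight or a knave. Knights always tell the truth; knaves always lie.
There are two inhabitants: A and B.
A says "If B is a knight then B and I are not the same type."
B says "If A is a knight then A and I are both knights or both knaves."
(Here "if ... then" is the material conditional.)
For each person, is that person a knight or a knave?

A is a knight and B is a knave.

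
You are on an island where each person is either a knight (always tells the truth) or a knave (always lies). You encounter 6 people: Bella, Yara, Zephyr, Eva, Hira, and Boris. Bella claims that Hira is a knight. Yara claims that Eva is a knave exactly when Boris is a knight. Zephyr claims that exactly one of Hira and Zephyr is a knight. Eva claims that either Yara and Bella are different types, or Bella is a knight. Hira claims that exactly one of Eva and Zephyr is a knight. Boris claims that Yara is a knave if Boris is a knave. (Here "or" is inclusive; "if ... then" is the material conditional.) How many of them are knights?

3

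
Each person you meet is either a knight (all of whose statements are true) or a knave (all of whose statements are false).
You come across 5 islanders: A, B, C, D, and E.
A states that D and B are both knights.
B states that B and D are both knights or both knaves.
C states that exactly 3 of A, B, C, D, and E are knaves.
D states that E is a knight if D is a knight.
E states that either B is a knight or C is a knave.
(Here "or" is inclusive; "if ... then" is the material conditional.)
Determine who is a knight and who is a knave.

A (knight): "D and B are both knights" — True. ✓
B is a knight, so "B and D are both knights or both knaves" must be True — and it is.
C is a knave, and the claim "exactly 3 of A, B, C, D, and E are knaves" is indeed false.
D is a knight, and the claim "E is a knight if D is a knight" is indeed True.
E (knight): "either B is a knight or C is a knave" — True. ✓

A is a knight, B is a knight, C is a knave, D is a knight, and E is a knight.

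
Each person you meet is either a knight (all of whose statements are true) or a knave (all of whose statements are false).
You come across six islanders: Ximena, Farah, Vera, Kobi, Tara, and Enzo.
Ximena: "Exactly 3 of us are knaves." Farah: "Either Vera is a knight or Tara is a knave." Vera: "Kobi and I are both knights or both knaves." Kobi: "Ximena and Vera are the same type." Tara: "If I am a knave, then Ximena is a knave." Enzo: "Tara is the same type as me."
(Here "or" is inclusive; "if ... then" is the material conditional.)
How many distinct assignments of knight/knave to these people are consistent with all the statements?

1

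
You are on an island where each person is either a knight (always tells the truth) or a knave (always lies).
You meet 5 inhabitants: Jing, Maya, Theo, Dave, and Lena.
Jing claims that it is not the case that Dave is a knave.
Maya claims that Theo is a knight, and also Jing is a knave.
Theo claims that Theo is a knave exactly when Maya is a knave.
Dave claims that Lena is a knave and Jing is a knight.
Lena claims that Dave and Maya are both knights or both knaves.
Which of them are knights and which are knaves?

Knights: Maya and Theo. Knaves: Jing, Dave, and Lena.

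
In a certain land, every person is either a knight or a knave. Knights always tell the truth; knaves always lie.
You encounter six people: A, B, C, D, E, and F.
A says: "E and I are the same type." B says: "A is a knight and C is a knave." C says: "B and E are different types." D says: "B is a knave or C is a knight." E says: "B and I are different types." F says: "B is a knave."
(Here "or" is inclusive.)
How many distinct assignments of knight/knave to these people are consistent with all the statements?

2

Consistent assignments:
  A=knight, B=knave, C=knight, D=knight, E=knight, F=knight
  A=knave, B=knave, C=knight, D=knight, E=knight, F=knight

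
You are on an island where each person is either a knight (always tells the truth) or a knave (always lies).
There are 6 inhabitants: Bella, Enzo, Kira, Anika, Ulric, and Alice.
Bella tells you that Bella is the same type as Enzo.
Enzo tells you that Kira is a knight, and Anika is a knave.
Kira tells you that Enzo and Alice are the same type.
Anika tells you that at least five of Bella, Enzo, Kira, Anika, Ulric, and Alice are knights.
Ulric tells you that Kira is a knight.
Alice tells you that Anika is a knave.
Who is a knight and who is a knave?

Bella is a knave, Enzo is a knight, Kira is a knight, Anika is a knave, Ulric is a knight, and Alice is a knight.

As a knave, Bella's statement "Bella is the same type as Enzo" should be False; it is.
Enzo is a knight, so "Kira is a knight, and Anika is a knave" must be true — and it is.
Kira (knight): "Enzo and Alice are the same type" — true. ✓
Anika is a knave, so "at least five of Bella, Enzo, Kira, Anika, Ulric, and Alice are knights" must be False — and it is.
Ulric is a knight, so "Kira is a knight" must be true — and it is.
As a knight, Alice's statement "Anika is a knave" should be true; it is.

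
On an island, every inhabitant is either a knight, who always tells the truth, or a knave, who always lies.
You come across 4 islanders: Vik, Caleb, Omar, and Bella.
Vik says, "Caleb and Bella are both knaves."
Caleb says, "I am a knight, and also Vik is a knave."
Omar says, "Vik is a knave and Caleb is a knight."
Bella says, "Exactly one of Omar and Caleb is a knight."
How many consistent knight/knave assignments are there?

2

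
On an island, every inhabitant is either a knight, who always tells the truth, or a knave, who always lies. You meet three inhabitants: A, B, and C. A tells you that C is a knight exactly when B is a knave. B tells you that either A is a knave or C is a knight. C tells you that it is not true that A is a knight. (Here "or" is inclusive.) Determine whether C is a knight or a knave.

C is a knight.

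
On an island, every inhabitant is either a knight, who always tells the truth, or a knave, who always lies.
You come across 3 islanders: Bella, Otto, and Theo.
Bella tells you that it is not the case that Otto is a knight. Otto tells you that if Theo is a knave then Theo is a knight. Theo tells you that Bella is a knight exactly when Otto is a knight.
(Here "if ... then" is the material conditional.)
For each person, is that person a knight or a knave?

Bella is a knight, so "it is not the case that Otto is a knight" must be True — and it is.
Otto (knave): "if Theo is a knave then Theo is a knight" — false. ✓
Theo is a knave; "Bella is a knight exactly when Otto is a knight" is false, as required.

Knights: Bella. Knaves: Otto and Theo.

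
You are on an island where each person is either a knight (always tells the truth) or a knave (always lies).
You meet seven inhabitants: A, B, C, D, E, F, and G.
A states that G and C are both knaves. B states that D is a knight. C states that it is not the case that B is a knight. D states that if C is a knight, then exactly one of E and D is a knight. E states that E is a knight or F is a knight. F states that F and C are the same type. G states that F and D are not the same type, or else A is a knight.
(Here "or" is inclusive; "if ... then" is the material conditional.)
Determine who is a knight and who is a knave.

Since A is a knave, "G and C are both knaves" needs to be False, which holds.
B is a knave, so "D is a knight" must be False — and it is.
As a knight, C's statement "it is not the case that B is a knight" should be True; it is.
D is a knave; "if C is a knight, then exactly one of E and D is a knight" is False, as required.
E is a knave, so "E is a knight or F is a knight" must be False — and it is.
F is a knave; "F and C are the same type" is False, as required.
G is a knave, so "F and D are not the same type, or else A is a knight" must be False — and it is.

A is a knave, B is a knave, C is a knight, D is a knave, E is a knave, F is a knave, and G is a knave.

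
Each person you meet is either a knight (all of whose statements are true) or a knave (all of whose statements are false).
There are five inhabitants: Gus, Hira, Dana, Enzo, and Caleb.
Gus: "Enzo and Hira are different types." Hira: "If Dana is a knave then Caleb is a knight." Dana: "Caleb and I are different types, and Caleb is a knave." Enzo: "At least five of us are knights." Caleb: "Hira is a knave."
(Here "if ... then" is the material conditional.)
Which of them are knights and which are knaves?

Gus is a knight, Hira is a knight, Dana is a knight, Enzo is a knave, and Caleb is a knave.

Gus is a knight; "Enzo and Hira are different types" is True, as required.
Since Hira is a knight, "if Dana is a knave then Caleb is a knight" needs to be True, which holds.
As a knight, Dana's statement "Caleb and I are different types, and Caleb is a knave" should be True; it is.
Enzo is a knave, and the claim "at least five of us are knights" is indeed False.
Caleb is a knave, and the claim "Hira is a knave" is indeed False.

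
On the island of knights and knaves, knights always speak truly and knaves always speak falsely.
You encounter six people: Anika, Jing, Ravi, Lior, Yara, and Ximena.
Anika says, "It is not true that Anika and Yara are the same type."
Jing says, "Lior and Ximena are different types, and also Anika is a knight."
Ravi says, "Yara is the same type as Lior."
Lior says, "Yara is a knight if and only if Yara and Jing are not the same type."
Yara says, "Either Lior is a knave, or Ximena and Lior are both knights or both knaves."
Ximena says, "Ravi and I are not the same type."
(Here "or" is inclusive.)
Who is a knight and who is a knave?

Anika is a knave, Jing is a knave, Ravi is a knave, Lior is a knight, Yara is a knave, and Ximena is a knave.

Since Anika is a knave, "it is not true that Anika and Yara are the same type" needs to be False, which holds.
As a knave, Jing's statement "Lior and Ximena are different types, and also Anika is a knight" should be False; it is.
Ravi (knave): "Yara is the same type as Lior" — False. ✓
Since Lior is a knight, "Yara is a knight if and only if Yara and Jing are not the same type" needs to be true, which holds.
As a knave, Yara's statement "either Lior is a knave, or Ximena and Lior are both knights or both knaves" should be False; it is.
Ximena is a knave, so "Ravi and I are not the same type" must be False — and it is.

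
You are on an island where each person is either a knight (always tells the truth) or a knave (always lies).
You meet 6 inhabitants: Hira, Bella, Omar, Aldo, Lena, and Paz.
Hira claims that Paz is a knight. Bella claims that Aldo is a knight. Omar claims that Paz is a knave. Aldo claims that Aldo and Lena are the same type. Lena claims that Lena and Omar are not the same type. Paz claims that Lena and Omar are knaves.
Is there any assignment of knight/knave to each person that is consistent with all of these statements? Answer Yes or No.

No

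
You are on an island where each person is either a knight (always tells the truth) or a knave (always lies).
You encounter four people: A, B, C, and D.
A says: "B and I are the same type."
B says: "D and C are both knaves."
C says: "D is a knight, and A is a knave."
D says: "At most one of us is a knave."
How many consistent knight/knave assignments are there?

Consistent assignments:
  A=knight, B=knight, C=knave, D=knave
  A=knave, B=knight, C=knave, D=knave

2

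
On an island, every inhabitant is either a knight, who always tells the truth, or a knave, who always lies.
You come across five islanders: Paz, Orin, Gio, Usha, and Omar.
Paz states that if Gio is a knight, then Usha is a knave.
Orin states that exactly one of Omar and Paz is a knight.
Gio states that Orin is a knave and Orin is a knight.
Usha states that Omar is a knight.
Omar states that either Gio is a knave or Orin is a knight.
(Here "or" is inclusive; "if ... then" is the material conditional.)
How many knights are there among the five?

The unique consistent assignment is Paz=knight, Orin=knave, Gio=knave, Usha=knight, Omar=knight.
That has 3 knights.

3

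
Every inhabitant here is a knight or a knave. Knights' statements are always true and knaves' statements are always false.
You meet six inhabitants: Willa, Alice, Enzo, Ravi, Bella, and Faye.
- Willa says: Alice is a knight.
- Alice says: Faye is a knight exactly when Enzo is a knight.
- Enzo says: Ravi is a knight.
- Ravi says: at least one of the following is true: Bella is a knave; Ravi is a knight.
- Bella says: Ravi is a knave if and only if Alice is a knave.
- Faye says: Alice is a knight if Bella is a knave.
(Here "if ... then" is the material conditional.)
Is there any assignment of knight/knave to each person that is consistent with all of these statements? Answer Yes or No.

Yes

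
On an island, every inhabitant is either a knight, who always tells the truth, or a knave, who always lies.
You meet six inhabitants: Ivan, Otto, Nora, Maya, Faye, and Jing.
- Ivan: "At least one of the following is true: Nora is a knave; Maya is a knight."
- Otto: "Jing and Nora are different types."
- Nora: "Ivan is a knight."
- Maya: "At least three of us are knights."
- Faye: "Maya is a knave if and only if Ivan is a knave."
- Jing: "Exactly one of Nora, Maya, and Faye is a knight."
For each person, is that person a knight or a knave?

Ivan (knight): "at least one of the following is true: Nora is a knave; Maya is a knight" — true. ✓
As a knight, Otto's statement "Jing and Nora are different types" should be true; it is.
Nora is a knight, so "Ivan is a knight" must be true — and it is.
As a knight, Maya's statement "at least three of us are knights" should be true; it is.
Since Faye is a knight, "Maya is a knave if and only if Ivan is a knave" needs to be true, which holds.
Jing is a knave, and the claim "exactly one of Nora, Maya, and Faye is a knight" is indeed false.

Ivan is a knight, Otto is a knight, Nora is a knight, Maya is a knight, Faye is a knight, and Jing is a knave.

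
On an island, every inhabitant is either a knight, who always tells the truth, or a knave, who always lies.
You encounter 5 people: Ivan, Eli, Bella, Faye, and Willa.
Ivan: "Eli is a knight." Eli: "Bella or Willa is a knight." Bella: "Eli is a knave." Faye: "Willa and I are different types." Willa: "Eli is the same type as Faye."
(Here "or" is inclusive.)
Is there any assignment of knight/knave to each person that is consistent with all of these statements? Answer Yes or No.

Checking all 32 assignments, each has at least one speaker whose statement's truth value contradicts their type.

No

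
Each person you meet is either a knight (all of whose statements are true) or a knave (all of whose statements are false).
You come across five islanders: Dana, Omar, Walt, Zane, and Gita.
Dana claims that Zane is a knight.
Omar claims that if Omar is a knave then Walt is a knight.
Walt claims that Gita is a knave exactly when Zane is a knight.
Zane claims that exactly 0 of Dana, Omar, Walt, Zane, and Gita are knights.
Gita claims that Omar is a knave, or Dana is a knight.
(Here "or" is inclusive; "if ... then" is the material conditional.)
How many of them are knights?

1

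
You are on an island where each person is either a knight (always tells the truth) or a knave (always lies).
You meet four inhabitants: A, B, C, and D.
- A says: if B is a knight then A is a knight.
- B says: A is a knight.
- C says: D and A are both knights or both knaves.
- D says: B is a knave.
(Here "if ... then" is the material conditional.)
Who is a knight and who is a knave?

A (knight): "if B is a knight then A is a knight" — true. ✓
B is a knight, and the claim "A is a knight" is indeed true.
C is a knave, and the claim "D and A are both knights or both knaves" is indeed False.
Since D is a knave, "B is a knave" needs to be False, which holds.

Knights: A and B. Knaves: C and D.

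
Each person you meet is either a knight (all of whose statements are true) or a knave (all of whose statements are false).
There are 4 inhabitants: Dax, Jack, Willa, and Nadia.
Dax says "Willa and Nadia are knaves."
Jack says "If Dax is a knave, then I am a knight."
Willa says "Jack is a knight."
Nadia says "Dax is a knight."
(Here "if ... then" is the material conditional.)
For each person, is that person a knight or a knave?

Dax is a knave, Jack is a knight, Willa is a knight, and Nadia is a knave.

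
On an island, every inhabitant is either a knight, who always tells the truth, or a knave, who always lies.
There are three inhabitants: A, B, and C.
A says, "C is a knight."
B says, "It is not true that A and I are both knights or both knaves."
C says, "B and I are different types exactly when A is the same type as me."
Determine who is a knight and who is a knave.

A is a knave, B is a knave, and C is a knave.

Suppose A is a knight. Then A's statement "C is a knight" would have to be true. Checking the 4 ways to assign the others, none is consistent with every speaker.
(For instance, with B=knave, C=knave, A's claim "C is a knight" comes out false where it would need to be true.)
So A must be a knave, making "C is a knight" false. Taking A=knave, B=knave, C=knave, each remaining statement checks out:
  B (knave): "it is not true that A and I are both knights or both knaves" — false. ✓
  C (knave): "B and I are different types exactly when A is the same type as me" — false. ✓
This is the unique consistent assignment.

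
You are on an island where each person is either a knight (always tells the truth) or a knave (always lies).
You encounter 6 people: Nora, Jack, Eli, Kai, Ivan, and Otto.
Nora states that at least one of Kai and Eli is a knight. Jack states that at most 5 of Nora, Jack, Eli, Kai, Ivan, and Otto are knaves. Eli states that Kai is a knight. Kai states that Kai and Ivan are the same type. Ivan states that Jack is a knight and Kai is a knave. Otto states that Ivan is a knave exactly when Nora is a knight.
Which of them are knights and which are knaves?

Since Nora is a knave, "at least one of Kai and Eli is a knight" needs to be false, which holds.
Jack (knight): "at most 5 of Nora, Jack, Eli, Kai, Ivan, and Otto are knaves" — true. ✓
Eli (knave): "Kai is a knight" — false. ✓
Kai is a knave, and the claim "Kai and Ivan are the same type" is indeed false.
Ivan (knight): "Jack is a knight and Kai is a knave" — true. ✓
Otto is a knight, and the claim "Ivan is a knave exactly when Nora is a knight" is indeed true.

Knights: Jack, Ivan, and Otto. Knaves: Nora, Eli, and Kai.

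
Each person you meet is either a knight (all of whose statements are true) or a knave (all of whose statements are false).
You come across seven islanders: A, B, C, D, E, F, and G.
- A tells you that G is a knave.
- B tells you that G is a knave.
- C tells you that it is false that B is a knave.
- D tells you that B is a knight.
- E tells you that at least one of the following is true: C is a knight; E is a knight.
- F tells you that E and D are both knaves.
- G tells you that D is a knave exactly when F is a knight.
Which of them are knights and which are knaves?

Since A is a knave, "G is a knave" needs to be False, which holds.
B (knave): "G is a knave" — False. ✓
C (knave): "it is false that B is a knave" — False. ✓
D is a knave, so "B is a knight" must be False — and it is.
E is a knave, so "at least one of the following is true: C is a knight; E is a knight" must be False — and it is.
F is a knight, so "E and D are both knaves" must be true — and it is.
G is a knight, so "D is a knave exactly when F is a knight" must be true — and it is.

A is a knave, B is a knave, C is a knave, D is a knave, E is a knave, F is a knight, and G is a knight.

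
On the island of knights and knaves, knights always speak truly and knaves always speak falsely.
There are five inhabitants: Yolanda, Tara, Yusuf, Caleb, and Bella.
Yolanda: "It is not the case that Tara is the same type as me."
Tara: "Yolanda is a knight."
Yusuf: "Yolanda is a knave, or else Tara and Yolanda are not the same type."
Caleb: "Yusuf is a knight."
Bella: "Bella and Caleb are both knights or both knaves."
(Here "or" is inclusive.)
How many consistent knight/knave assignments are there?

2

Consistent assignments:
  Yolanda=knave, Tara=knave, Yusuf=knight, Caleb=knight, Bella=knight
  Yolanda=knave, Tara=knave, Yusuf=knight, Caleb=knight, Bella=knave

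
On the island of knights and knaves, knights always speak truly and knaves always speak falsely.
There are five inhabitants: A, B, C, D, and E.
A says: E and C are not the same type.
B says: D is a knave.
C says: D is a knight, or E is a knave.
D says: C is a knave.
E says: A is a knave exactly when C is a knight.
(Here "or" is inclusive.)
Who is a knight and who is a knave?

Knights: A, B, and C. Knaves: D and E.

A is a knight, so "E and C are not the same type" must be true — and it is.
B is a knight, so "D is a knave" must be true — and it is.
C (knight): "D is a knight, or E is a knave" — true. ✓
D is a knave, so "C is a knave" must be false — and it is.
E is a knave; "A is a knave exactly when C is a knight" is false, as required.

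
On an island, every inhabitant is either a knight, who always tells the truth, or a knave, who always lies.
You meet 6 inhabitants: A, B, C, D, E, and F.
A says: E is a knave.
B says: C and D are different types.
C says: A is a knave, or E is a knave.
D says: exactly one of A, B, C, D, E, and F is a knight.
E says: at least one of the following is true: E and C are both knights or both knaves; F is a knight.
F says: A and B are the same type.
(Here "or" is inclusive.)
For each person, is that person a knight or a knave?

A is a knave, B is a knight, C is a knight, D is a knave, E is a knight, and F is a knave.

As a knave, A's statement "E is a knave" should be false; it is.
As a knight, B's statement "C and D are different types" should be True; it is.
C is a knight, so "A is a knave, or E is a knave" must be True — and it is.
D is a knave, so "exactly one of A, B, C, D, E, and F is a knight" must be false — and it is.
As a knight, E's statement "at least one of the following is true: E and C are both knights or both knaves; F is a knight" should be True; it is.
As a knave, F's statement "A and B are the same type" should be false; it is.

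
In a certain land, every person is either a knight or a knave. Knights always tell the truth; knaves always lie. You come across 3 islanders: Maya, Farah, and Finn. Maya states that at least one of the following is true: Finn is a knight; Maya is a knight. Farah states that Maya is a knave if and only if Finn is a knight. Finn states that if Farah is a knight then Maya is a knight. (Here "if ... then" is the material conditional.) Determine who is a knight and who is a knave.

Knights: Maya and Finn. Knaves: Farah.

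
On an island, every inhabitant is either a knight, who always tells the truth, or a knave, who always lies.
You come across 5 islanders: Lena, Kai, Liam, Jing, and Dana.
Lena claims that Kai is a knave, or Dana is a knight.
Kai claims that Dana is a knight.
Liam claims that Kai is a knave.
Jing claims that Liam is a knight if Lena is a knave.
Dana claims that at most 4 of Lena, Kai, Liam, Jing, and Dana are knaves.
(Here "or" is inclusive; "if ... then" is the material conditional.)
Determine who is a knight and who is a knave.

Suppose Lena is a knave. Then Lena's statement "Kai is a knave, or Dana is a knight" would have to be false. Checking the 16 ways to assign the others, none is consistent with every speaker.
(For instance, with Kai=knight, Liam=knave, Jing=knight, Dana=knight, Lena's claim "Kai is a knave, or Dana is a knight" comes out true where it would need to be false.)
So Lena must be a knight, making "Kai is a knave, or Dana is a knight" true. Taking Lena=knight, Kai=knight, Liam=knave, Jing=knight, Dana=knight, each remaining statement checks out:
  Kai (knight): "Dana is a knight" — true. ✓
  Liam (knave): "Kai is a knave" — false. ✓
  Jing (knight): "Liam is a knight if Lena is a knave" — true. ✓
  Dana (knight): "at most 4 of Lena, Kai, Liam, Jing, and Dana are knaves" — true. ✓
This is the unique consistent assignment.

Lena is a knight, Kai is a knight, Liam is a knave, Jing is a knight, and Dana is a knight.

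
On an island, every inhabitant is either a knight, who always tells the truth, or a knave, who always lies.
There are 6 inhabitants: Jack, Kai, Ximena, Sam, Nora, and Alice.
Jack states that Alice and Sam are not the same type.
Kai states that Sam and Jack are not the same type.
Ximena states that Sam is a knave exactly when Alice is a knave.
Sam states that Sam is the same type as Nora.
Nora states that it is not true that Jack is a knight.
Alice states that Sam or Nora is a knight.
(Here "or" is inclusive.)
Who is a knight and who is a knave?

Jack is a knave, Kai is a knight, Ximena is a knight, Sam is a knight, Nora is a knight, and Alice is a knight.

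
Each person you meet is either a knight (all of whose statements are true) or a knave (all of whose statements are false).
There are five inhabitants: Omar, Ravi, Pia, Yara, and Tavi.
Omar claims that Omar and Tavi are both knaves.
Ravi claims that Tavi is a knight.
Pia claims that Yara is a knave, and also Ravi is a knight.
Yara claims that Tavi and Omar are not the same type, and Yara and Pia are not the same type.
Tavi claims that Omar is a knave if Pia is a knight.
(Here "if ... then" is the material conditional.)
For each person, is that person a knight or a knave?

Omar is a knave, Ravi is a knight, Pia is a knave, Yara is a knight, and Tavi is a knight.

Suppose Omar is a knight. Then Omar's statement "Omar and Tavi are both knaves" would have to be true. Checking the 16 ways to assign the others, none is consistent with every speaker.
(For instance, with Ravi=knight, Pia=knave, Yara=knight, Tavi=knight, Omar's claim "Omar and Tavi are both knaves" comes out false where it would need to be true.)
So Omar must be a knave, making "Omar and Tavi are both knaves" false. Taking Omar=knave, Ravi=knight, Pia=knave, Yara=knight, Tavi=knight, each remaining statement checks out:
  Ravi (knight): "Tavi is a knight" — true. ✓
  Pia (knave): "Yara is a knave, and also Ravi is a knight" — false. ✓
  Yara (knight): "Tavi and Omar are not the same type, and Yara and Pia are not the same type" — true. ✓
  Tavi (knight): "Omar is a knave if Pia is a knight" — true. ✓
This is the unique consistent assignment.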